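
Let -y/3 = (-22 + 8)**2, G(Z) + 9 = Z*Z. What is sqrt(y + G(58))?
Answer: sqrt(2767) ≈ 52.602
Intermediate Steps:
G(Z) = -9 + Z**2 (G(Z) = -9 + Z*Z = -9 + Z**2)
y = -588 (y = -3*(-22 + 8)**2 = -3*(-14)**2 = -3*196 = -588)
sqrt(y + G(58)) = sqrt(-588 + (-9 + 58**2)) = sqrt(-588 + (-9 + 3364)) = sqrt(-588 + 3355) = sqrt(2767)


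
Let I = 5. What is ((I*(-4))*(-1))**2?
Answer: 400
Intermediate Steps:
((I*(-4))*(-1))**2 = ((5*(-4))*(-1))**2 = (-20*(-1))**2 = 20**2 = 400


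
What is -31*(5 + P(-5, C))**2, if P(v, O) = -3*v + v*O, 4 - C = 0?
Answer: 0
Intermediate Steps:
C = 4 (C = 4 - 1*0 = 4 + 0 = 4)
P(v, O) = -3*v + O*v
-31*(5 + P(-5, C))**2 = -31*(5 - 5*(-3 + 4))**2 = -31*(5 - 5*1)**2 = -31*(5 - 5)**2 = -31*0**2 = -31*0 = 0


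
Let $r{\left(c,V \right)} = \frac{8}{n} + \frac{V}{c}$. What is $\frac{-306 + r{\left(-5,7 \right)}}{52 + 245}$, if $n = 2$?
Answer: $- \frac{1517}{1485} \approx -1.0215$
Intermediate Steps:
$r{\left(c,V \right)} = 4 + \frac{V}{c}$ ($r{\left(c,V \right)} = \frac{8}{2} + \frac{V}{c} = 8 \cdot \frac{1}{2} + \frac{V}{c} = 4 + \frac{V}{c}$)
$\frac{-306 + r{\left(-5,7 \right)}}{52 + 245} = \frac{-306 + \left(4 + \frac{7}{-5}\right)}{52 + 245} = \frac{-306 + \left(4 + 7 \left(- \frac{1}{5}\right)\right)}{297} = \left(-306 + \left(4 - \frac{7}{5}\right)\right) \frac{1}{297} = \left(-306 + \frac{13}{5}\right) \frac{1}{297} = \left(- \frac{1517}{5}\right) \frac{1}{297} = - \frac{1517}{1485}$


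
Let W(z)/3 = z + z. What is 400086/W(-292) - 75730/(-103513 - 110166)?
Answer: -14226216239/62394268 ≈ -228.01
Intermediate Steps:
W(z) = 6*z (W(z) = 3*(z + z) = 3*(2*z) = 6*z)
400086/W(-292) - 75730/(-103513 - 110166) = 400086/((6*(-292))) - 75730/(-103513 - 110166) = 400086/(-1752) - 75730/(-213679) = 400086*(-1/1752) - 75730*(-1/213679) = -66681/292 + 75730/213679 = -14226216239/62394268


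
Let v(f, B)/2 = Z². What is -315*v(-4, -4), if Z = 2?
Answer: -2520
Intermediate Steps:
v(f, B) = 8 (v(f, B) = 2*2² = 2*4 = 8)
-315*v(-4, -4) = -315*8 = -2520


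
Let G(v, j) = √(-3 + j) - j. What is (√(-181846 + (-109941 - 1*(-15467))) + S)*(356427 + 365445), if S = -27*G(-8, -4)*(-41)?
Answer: 3196449216 + 2887488*I*√17270 + 799112304*I*√7 ≈ 3.1964e+9 + 2.4937e+9*I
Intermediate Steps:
S = 4428 + 1107*I*√7 (S = -27*(√(-3 - 4) - 1*(-4))*(-41) = -27*(√(-7) + 4)*(-41) = -27*(I*√7 + 4)*(-41) = -27*(4 + I*√7)*(-41) = (-108 - 27*I*√7)*(-41) = 4428 + 1107*I*√7 ≈ 4428.0 + 2928.8*I)
(√(-181846 + (-109941 - 1*(-15467))) + S)*(356427 + 365445) = (√(-181846 + (-109941 - 1*(-15467))) + (4428 + 1107*I*√7))*(356427 + 365445) = (√(-181846 + (-109941 + 15467)) + (4428 + 1107*I*√7))*721872 = (√(-181846 - 94474) + (4428 + 1107*I*√7))*721872 = (√(-276320) + (4428 + 1107*I*√7))*721872 = (4*I*√17270 + (4428 + 1107*I*√7))*721872 = (4428 + 4*I*√17270 + 1107*I*√7)*721872 = 3196449216 + 2887488*I*√17270 + 799112304*I*√7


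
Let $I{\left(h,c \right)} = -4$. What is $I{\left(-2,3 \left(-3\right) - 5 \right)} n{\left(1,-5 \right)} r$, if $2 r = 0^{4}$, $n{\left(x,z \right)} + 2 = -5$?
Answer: $0$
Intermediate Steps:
$n{\left(x,z \right)} = -7$ ($n{\left(x,z \right)} = -2 - 5 = -7$)
$r = 0$ ($r = \frac{0^{4}}{2} = \frac{1}{2} \cdot 0 = 0$)
$I{\left(-2,3 \left(-3\right) - 5 \right)} n{\left(1,-5 \right)} r = \left(-4\right) \left(-7\right) 0 = 28 \cdot 0 = 0$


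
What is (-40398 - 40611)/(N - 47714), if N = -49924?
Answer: 27003/32546 ≈ 0.82969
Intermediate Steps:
(-40398 - 40611)/(N - 47714) = (-40398 - 40611)/(-49924 - 47714) = -81009/(-97638) = -81009*(-1/97638) = 27003/32546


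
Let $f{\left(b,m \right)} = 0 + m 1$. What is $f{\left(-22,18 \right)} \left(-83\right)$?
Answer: $-1494$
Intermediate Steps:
$f{\left(b,m \right)} = m$ ($f{\left(b,m \right)} = 0 + m = m$)
$f{\left(-22,18 \right)} \left(-83\right) = 18 \left(-83\right) = -1494$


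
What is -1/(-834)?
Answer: 1/834 ≈ 0.0011990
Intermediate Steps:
-1/(-834) = -1*(-1/834) = 1/834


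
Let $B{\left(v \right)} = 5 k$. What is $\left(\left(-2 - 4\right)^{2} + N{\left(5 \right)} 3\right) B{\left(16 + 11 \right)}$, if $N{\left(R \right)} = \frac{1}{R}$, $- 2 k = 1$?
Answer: $- \frac{183}{2} \approx -91.5$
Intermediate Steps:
$k = - \frac{1}{2}$ ($k = \left(- \frac{1}{2}\right) 1 = - \frac{1}{2} \approx -0.5$)
$B{\left(v \right)} = - \frac{5}{2}$ ($B{\left(v \right)} = 5 \left(- \frac{1}{2}\right) = - \frac{5}{2}$)
$\left(\left(-2 - 4\right)^{2} + N{\left(5 \right)} 3\right) B{\left(16 + 11 \right)} = \left(\left(-2 - 4\right)^{2} + \frac{1}{5} \cdot 3\right) \left(- \frac{5}{2}\right) = \left(\left(-6\right)^{2} + \frac{1}{5} \cdot 3\right) \left(- \frac{5}{2}\right) = \left(36 + \frac{3}{5}\right) \left(- \frac{5}{2}\right) = \frac{183}{5} \left(- \frac{5}{2}\right) = - \frac{183}{2}$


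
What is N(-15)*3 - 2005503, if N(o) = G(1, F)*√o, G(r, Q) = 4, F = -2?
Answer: -2005503 + 12*I*√15 ≈ -2.0055e+6 + 46.476*I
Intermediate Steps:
N(o) = 4*√o
N(-15)*3 - 2005503 = (4*√(-15))*3 - 2005503 = (4*(I*√15))*3 - 2005503 = (4*I*√15)*3 - 2005503 = 12*I*√15 - 2005503 = -2005503 + 12*I*√15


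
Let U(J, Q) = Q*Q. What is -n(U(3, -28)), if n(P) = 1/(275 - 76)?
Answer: -1/199 ≈ -0.0050251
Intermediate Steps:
U(J, Q) = Q²
n(P) = 1/199
-n(U(3, -28)) = -1*1/199 = -1/199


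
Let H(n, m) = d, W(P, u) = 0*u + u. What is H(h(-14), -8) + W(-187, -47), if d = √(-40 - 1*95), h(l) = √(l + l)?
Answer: -47 + 3*I*√15 ≈ -47.0 + 11.619*I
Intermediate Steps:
W(P, u) = u (W(P, u) = 0 + u = u)
h(l) = √2*√l (h(l) = √(2*l) = √2*√l)
d = 3*I*√15 (d = √(-40 - 95) = √(-135) = 3*I*√15 ≈ 11.619*I)
H(n, m) = 3*I*√15
H(h(-14), -8) + W(-187, -47) = 3*I*√15 - 47 = -47 + 3*I*√15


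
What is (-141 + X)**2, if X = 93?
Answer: 2304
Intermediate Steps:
(-141 + X)**2 = (-141 + 93)**2 = (-48)**2 = 2304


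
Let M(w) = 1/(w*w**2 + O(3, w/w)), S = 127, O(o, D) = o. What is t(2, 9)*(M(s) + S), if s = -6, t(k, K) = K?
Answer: 81150/71 ≈ 1143.0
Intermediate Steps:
M(w) = 1/(3 + w**3) (M(w) = 1/(w*w**2 + 3) = 1/(w**3 + 3) = 1/(3 + w**3))
t(2, 9)*(M(s) + S) = 9*(1/(3 + (-6)**3) + 127) = 9*(1/(3 - 216) + 127) = 9*(1/(-213) + 127) = 9*(-1/213 + 127) = 9*(27050/213) = 81150/71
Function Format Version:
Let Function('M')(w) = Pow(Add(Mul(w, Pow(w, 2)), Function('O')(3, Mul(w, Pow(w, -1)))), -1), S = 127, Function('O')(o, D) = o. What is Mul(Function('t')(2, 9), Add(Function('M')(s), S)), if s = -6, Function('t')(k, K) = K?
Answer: Rational(81150, 71) ≈ 1143.0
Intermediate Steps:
Function('M')(w) = Pow(Add(3, Pow(w, 3)), -1) (Function('M')(w) = Pow(Add(Mul(w, Pow(w, 2)), 3), -1) = Pow(Add(Pow(w, 3), 3), -1) = Pow(Add(3, Pow(w, 3)), -1))
Mul(Function('t')(2, 9), Add(Function('M')(s), S)) = Mul(9, Add(Pow(Add(3, Pow(-6, 3)), -1), 127)) = Mul(9, Add(Pow(Add(3, -216), -1), 127)) = Mul(9, Add(Pow(-213, -1), 127)) = Mul(9, Add(Rational(-1, 213), 127)) = Mul(9, Rational(27050, 213)) = Rational(81150, 71)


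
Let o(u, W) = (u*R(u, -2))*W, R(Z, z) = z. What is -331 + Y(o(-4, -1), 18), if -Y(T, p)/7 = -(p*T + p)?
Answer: -1213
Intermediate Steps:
o(u, W) = -2*W*u (o(u, W) = (u*(-2))*W = (-2*u)*W = -2*W*u)
Y(T, p) = 7*p + 7*T*p (Y(T, p) = -(-7)*(p*T + p) = -(-7)*(T*p + p) = -(-7)*(p + T*p) = -7*(-p - T*p) = 7*p + 7*T*p)
-331 + Y(o(-4, -1), 18) = -331 + 7*18*(1 - 2*(-1)*(-4)) = -331 + 7*18*(1 - 8) = -331 + 7*18*(-7) = -331 - 882 = -1213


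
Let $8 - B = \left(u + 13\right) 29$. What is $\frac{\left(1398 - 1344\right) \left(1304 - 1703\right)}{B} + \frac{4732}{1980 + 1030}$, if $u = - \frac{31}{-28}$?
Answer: $\frac{133502998}{2414665} \approx 55.288$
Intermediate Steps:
$u = \frac{31}{28}$ ($u = \left(-31\right) \left(- \frac{1}{28}\right) = \frac{31}{28} \approx 1.1071$)
$B = - \frac{11231}{28}$ ($B = 8 - \left(\frac{31}{28} + 13\right) 29 = 8 - \frac{395}{28} \cdot 29 = 8 - \frac{11455}{28} = - \frac{11231}{28} \approx -401.11$)
$\frac{\left(1398 - 1344\right) \left(1304 - 1703\right)}{B} + \frac{4732}{1980 + 1030} = \frac{\left(1398 - 1344\right) \left(1304 - 1703\right)}{- \frac{11231}{28}} + \frac{4732}{1980 + 1030} = 54 \left(-399\right) \left(- \frac{28}{11231}\right) + \frac{4732}{3010} = \left(-21546\right) \left(- \frac{28}{11231}\right) + 4732 \cdot \frac{1}{3010} = \frac{603288}{11231} + \frac{338}{215} = \frac{133502998}{2414665}$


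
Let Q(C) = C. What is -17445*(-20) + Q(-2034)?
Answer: 346866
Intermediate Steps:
-17445*(-20) + Q(-2034) = -17445*(-20) - 2034 = -1163*(-300) - 2034 = 348900 - 2034 = 346866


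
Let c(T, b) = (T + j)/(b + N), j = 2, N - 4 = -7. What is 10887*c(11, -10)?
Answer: -10887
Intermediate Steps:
N = -3 (N = 4 - 7 = -3)
c(T, b) = (2 + T)/(-3 + b) (c(T, b) = (T + 2)/(b - 3) = (2 + T)/(-3 + b))
10887*c(11, -10) = 10887*((2 + 11)/(-3 - 10)) = 10887*(13/(-13)) = 10887*(-1/13*13) = 10887*(-1) = -10887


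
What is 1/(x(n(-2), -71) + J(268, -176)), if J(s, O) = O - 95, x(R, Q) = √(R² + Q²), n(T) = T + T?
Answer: -271/68384 - √5057/68384 ≈ -0.0050028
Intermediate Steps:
n(T) = 2*T
x(R, Q) = √(Q² + R²)
J(s, O) = -95 + O
1/(x(n(-2), -71) + J(268, -176)) = 1/(√((-71)² + (2*(-2))²) + (-95 - 176)) = 1/(√(5041 + (-4)²) - 271) = 1/(√(5041 + 16) - 271) = 1/(√5057 - 271) = 1/(-271 + √5057)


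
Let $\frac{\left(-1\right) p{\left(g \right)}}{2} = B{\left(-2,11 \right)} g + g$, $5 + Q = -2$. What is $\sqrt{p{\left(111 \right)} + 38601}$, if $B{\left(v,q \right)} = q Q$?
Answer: $41 \sqrt{33} \approx 235.53$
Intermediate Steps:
$Q = -7$ ($Q = -5 - 2 = -7$)
$B{\left(v,q \right)} = - 7 q$ ($B{\left(v,q \right)} = q \left(-7\right) = - 7 q$)
$p{\left(g \right)} = 152 g$ ($p{\left(g \right)} = - 2 \left(\left(-7\right) 11 g + g\right) = - 2 \left(- 77 g + g\right) = - 2 \left(- 76 g\right) = 152 g$)
$\sqrt{p{\left(111 \right)} + 38601} = \sqrt{152 \cdot 111 + 38601} = \sqrt{16872 + 38601} = \sqrt{55473} = 41 \sqrt{33}$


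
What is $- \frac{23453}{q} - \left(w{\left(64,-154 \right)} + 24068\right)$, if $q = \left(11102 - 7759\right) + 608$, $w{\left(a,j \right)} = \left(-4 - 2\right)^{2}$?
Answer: $- \frac{95258357}{3951} \approx -24110.0$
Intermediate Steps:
$w{\left(a,j \right)} = 36$ ($w{\left(a,j \right)} = \left(-6\right)^{2} = 36$)
$q = 3951$ ($q = 3343 + 608 = 3951$)
$- \frac{23453}{q} - \left(w{\left(64,-154 \right)} + 24068\right) = - \frac{23453}{3951} - \left(36 + 24068\right) = \left(-23453\right) \frac{1}{3951} - 24104 = - \frac{23453}{3951} - 24104 = - \frac{95258357}{3951}$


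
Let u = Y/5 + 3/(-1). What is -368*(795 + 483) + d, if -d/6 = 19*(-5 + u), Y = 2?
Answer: -2347188/5 ≈ -4.6944e+5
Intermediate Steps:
u = -13/5 (u = 2/5 + 3/(-1) = 2*(⅕) + 3*(-1) = ⅖ - 3 = -13/5 ≈ -2.6000)
d = 4332/5 (d = -114*(-5 - 13/5) = -114*(-38)/5 = -6*(-722/5) = 4332/5 ≈ 866.40)
-368*(795 + 483) + d = -368*(795 + 483) + 4332/5 = -368*1278 + 4332/5 = -470304 + 4332/5 = -2347188/5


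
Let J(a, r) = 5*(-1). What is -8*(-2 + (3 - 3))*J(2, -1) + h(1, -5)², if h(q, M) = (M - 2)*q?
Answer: -31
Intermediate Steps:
J(a, r) = -5
h(q, M) = q*(-2 + M) (h(q, M) = (-2 + M)*q = q*(-2 + M))
-8*(-2 + (3 - 3))*J(2, -1) + h(1, -5)² = -8*(-2 + (3 - 3))*(-5) + (1*(-2 - 5))² = -8*(-2 + 0)*(-5) + (1*(-7))² = -(-16)*(-5) + (-7)² = -8*10 + 49 = -80 + 49 = -31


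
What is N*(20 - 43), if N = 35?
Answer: -805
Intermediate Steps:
N*(20 - 43) = 35*(20 - 43) = 35*(-23) = -805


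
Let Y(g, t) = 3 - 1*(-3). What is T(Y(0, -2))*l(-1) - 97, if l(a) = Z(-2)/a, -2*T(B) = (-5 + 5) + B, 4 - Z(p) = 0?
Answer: -85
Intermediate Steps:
Z(p) = 4 (Z(p) = 4 - 1*0 = 4 + 0 = 4)
Y(g, t) = 6 (Y(g, t) = 3 + 3 = 6)
T(B) = -B/2 (T(B) = -((-5 + 5) + B)/2 = -(0 + B)/2 = -B/2)
l(a) = 4/a
T(Y(0, -2))*l(-1) - 97 = (-1/2*6)*(4/(-1)) - 97 = -12*(-1) - 97 = -3*(-4) - 97 = 12 - 97 = -85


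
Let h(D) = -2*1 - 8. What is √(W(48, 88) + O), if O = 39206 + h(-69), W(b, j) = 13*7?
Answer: √39287 ≈ 198.21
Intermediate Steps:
W(b, j) = 91
h(D) = -10 (h(D) = -2 - 8 = -10)
O = 39196 (O = 39206 - 10 = 39196)
√(W(48, 88) + O) = √(91 + 39196) = √39287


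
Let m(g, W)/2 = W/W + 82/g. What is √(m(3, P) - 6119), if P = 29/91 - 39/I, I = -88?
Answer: I*√54561/3 ≈ 77.861*I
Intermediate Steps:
P = 6101/8008 (P = 29/91 - 39/(-88) = 29*(1/91) - 39*(-1/88) = 29/91 + 39/88 = 6101/8008 ≈ 0.76186)
m(g, W) = 2 + 164/g (m(g, W) = 2*(W/W + 82/g) = 2*(1 + 82/g) = 2 + 164/g)
√(m(3, P) - 6119) = √((2 + 164/3) - 6119) = √(170/3 - 6119) = √(-18187/3) = I*√54561/3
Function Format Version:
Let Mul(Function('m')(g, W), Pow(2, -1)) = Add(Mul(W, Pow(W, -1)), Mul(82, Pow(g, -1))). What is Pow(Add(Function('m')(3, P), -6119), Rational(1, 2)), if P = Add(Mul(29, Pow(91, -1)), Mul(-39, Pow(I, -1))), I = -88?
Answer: Mul(Rational(1, 3), I, Pow(54561, Rational(1, 2))) ≈ Mul(77.861, I)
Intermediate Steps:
P = Rational(6101, 8008) (P = Add(Mul(29, Pow(91, -1)), Mul(-39, Pow(-88, -1))) = Add(Mul(29, Rational(1, 91)), Mul(-39, Rational(-1, 88))) = Add(Rational(29, 91), Rational(39, 88)) = Rational(6101, 8008) ≈ 0.76186)
Function('m')(g, W) = Add(2, Mul(164, Pow(g, -1))) (Function('m')(g, W) = Mul(2, Add(Mul(W, Pow(W, -1)), Mul(82, Pow(g, -1)))) = Mul(2, Add(1, Mul(82, Pow(g, -1)))) = Add(2, Mul(164, Pow(g, -1))))
Pow(Add(Function('m')(3, P), -6119), Rational(1, 2)) = Pow(Add(Add(2, Mul(164, Pow(3, -1))), -6119), Rational(1, 2)) = Pow(Add(Add(2, Mul(164, Rational(1, 3))), -6119), Rational(1, 2)) = Pow(Add(Add(2, Rational(164, 3)), -6119), Rational(1, 2)) = Pow(Add(Rational(170, 3), -6119), Rational(1, 2)) = Pow(Rational(-18187, 3), Rational(1, 2)) = Mul(Rational(1, 3), I, Pow(54561, Rational(1, 2)))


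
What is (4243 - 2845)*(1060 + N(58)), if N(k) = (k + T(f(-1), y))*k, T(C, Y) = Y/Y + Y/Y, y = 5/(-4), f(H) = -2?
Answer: 6346920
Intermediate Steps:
y = -5/4 (y = 5*(-1/4) = -5/4 ≈ -1.2500)
T(C, Y) = 2 (T(C, Y) = 1 + 1 = 2)
N(k) = k*(2 + k) (N(k) = (k + 2)*k = (2 + k)*k = k*(2 + k))
(4243 - 2845)*(1060 + N(58)) = (4243 - 2845)*(1060 + 58*(2 + 58)) = 1398*(1060 + 58*60) = 1398*(1060 + 3480) = 1398*4540 = 6346920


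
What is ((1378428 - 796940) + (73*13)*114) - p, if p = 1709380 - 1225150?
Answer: 205444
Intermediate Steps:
p = 484230
((1378428 - 796940) + (73*13)*114) - p = ((1378428 - 796940) + (73*13)*114) - 1*484230 = (581488 + 949*114) - 484230 = (581488 + 108186) - 484230 = 689674 - 484230 = 205444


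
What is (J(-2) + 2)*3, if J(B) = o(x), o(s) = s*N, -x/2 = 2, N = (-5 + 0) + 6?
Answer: -6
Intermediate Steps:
N = 1 (N = -5 + 6 = 1)
x = -4 (x = -2*2 = -4)
o(s) = s (o(s) = s*1 = s)
J(B) = -4
(J(-2) + 2)*3 = (-4 + 2)*3 = -2*3 = -6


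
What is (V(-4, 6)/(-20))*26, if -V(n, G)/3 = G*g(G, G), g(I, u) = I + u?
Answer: 1404/5 ≈ 280.80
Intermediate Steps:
V(n, G) = -6*G² (V(n, G) = -3*G*(G + G) = -3*G*2*G = -6*G²)
(V(-4, 6)/(-20))*26 = ((-6*6²)/(-20))*26 = -(-3)*36/10*26 = -1/20*(-216)*26 = (54/5)*26 = 1404/5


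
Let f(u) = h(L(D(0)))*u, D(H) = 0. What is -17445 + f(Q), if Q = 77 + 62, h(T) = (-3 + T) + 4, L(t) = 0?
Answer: -17306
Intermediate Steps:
h(T) = 1 + T
Q = 139
f(u) = u (f(u) = (1 + 0)*u = 1*u = u)
-17445 + f(Q) = -17445 + 139 = -17306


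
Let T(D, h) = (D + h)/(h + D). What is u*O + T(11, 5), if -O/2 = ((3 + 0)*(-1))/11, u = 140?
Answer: 851/11 ≈ 77.364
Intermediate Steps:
O = 6/11 (O = -2*(3 + 0)*(-1)/11 = -2*3*(-1)/11 = -(-6)/11 = -2*(-3/11) = 6/11 ≈ 0.54545)
T(D, h) = 1 (T(D, h) = (D + h)/(D + h) = 1)
u*O + T(11, 5) = 140*(6/11) + 1 = 840/11 + 1 = 851/11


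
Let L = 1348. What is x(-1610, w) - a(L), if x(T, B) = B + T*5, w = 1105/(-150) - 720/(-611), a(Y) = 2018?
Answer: -184659871/18330 ≈ -10074.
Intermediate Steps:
w = -113431/18330 (w = 1105*(-1/150) - 720*(-1/611) = -221/30 + 720/611 = -113431/18330 ≈ -6.1883)
x(T, B) = B + 5*T
x(-1610, w) - a(L) = (-113431/18330 + 5*(-1610)) - 1*2018 = (-113431/18330 - 8050) - 2018 = -147669931/18330 - 2018 = -184659871/18330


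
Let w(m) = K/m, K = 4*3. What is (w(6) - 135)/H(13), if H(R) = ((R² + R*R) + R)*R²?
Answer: -133/59319 ≈ -0.0022421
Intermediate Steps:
K = 12
w(m) = 12/m
H(R) = R²*(R + 2*R²) (H(R) = ((R² + R²) + R)*R² = (2*R² + R)*R² = (R + 2*R²)*R² = R²*(R + 2*R²))
(w(6) - 135)/H(13) = (12/6 - 135)/((13³*(1 + 2*13))) = (12*(⅙) - 135)/((2197*(1 + 26))) = (2 - 135)/((2197*27)) = -133/59319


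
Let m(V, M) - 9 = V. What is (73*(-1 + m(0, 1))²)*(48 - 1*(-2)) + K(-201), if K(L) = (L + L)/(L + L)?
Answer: 233601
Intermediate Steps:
K(L) = 1 (K(L) = (2*L)/((2*L)) = (2*L)*(1/(2*L)) = 1)
m(V, M) = 9 + V
(73*(-1 + m(0, 1))²)*(48 - 1*(-2)) + K(-201) = (73*(-1 + (9 + 0))²)*(48 - 1*(-2)) + 1 = (73*(-1 + 9)²)*(48 + 2) + 1 = (73*8²)*50 + 1 = (73*64)*50 + 1 = 4672*50 + 1 = 233600 + 1 = 233601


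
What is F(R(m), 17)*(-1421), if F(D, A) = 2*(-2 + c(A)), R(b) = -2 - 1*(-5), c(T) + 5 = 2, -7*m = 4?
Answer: 14210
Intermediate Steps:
m = -4/7 (m = -1/7*4 = -4/7 ≈ -0.57143)
c(T) = -3 (c(T) = -5 + 2 = -3)
R(b) = 3 (R(b) = -2 + 5 = 3)
F(D, A) = -10 (F(D, A) = 2*(-2 - 3) = 2*(-5) = -10)
F(R(m), 17)*(-1421) = -10*(-1421) = 14210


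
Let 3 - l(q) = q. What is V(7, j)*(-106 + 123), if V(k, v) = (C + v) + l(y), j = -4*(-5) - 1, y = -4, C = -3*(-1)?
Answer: 493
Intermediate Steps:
C = 3
l(q) = 3 - q
j = 19 (j = 20 - 1 = 19)
V(k, v) = 10 + v (V(k, v) = (3 + v) + (3 - 1*(-4)) = (3 + v) + (3 + 4) = (3 + v) + 7 = 10 + v)
V(7, j)*(-106 + 123) = (10 + 19)*(-106 + 123) = 29*17 = 493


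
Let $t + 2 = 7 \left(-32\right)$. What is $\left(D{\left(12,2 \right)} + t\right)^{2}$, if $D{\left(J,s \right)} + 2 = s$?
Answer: $51076$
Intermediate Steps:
$D{\left(J,s \right)} = -2 + s$
$t = -226$ ($t = -2 + 7 \left(-32\right) = -2 - 224 = -226$)
$\left(D{\left(12,2 \right)} + t\right)^{2} = \left(\left(-2 + 2\right) - 226\right)^{2} = \left(0 - 226\right)^{2} = \left(-226\right)^{2} = 51076$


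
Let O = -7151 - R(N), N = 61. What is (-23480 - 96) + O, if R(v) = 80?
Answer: -30807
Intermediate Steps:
O = -7231 (O = -7151 - 1*80 = -7151 - 80 = -7231)
(-23480 - 96) + O = (-23480 - 96) - 7231 = -23576 - 7231 = -30807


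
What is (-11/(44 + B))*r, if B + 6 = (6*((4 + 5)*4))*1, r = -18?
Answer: 99/127 ≈ 0.77953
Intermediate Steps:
B = 210 (B = -6 + (6*((4 + 5)*4))*1 = -6 + (6*(9*4))*1 = -6 + (6*36)*1 = -6 + 216*1 = -6 + 216 = 210)
(-11/(44 + B))*r = (-11/(44 + 210))*(-18) = (-11/254)*(-18) = ((1/254)*(-11))*(-18) = -11/254*(-18) = 99/127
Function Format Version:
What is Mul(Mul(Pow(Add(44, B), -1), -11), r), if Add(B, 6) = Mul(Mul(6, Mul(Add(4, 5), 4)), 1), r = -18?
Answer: Rational(99, 127) ≈ 0.77953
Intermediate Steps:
B = 210 (B = Add(-6, Mul(Mul(6, Mul(Add(4, 5), 4)), 1)) = Add(-6, Mul(Mul(6, Mul(9, 4)), 1)) = Add(-6, Mul(Mul(6, 36), 1)) = Add(-6, Mul(216, 1)) = Add(-6, 216) = 210)
Mul(Mul(Pow(Add(44, B), -1), -11), r) = Mul(Mul(Pow(Add(44, 210), -1), -11), -18) = Mul(Mul(Pow(254, -1), -11), -18) = Mul(Mul(Rational(1, 254), -11), -18) = Mul(Rational(-11, 254), -18) = Rational(99, 127)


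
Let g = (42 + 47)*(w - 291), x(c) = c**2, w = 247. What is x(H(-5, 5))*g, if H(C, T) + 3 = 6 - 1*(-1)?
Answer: -62656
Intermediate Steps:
H(C, T) = 4 (H(C, T) = -3 + (6 - 1*(-1)) = -3 + (6 + 1) = -3 + 7 = 4)
g = -3916 (g = (42 + 47)*(247 - 291) = 89*(-44) = -3916)
x(H(-5, 5))*g = 4**2*(-3916) = 16*(-3916) = -62656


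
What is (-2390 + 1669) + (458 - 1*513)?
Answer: -776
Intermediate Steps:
(-2390 + 1669) + (458 - 1*513) = -721 + (458 - 513) = -721 - 55 = -776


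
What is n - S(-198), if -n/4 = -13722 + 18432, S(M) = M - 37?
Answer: -18605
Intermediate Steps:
S(M) = -37 + M
n = -18840 (n = -4*(-13722 + 18432) = -4*4710 = -18840)
n - S(-198) = -18840 - (-37 - 198) = -18840 - 1*(-235) = -18840 + 235 = -18605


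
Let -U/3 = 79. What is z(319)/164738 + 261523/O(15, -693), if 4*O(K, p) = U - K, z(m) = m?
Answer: -6154679411/1482642 ≈ -4151.2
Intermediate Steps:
U = -237 (U = -3*79 = -237)
O(K, p) = -237/4 - K/4 (O(K, p) = (-237 - K)/4 = -237/4 - K/4)
z(319)/164738 + 261523/O(15, -693) = 319/164738 + 261523/(-237/4 - ¼*15) = 319*(1/164738) + 261523/(-237/4 - 15/4) = 319/164738 + 261523/(-63) = 319/164738 + 261523*(-1/63) = 319/164738 - 261523/63 = -6154679411/1482642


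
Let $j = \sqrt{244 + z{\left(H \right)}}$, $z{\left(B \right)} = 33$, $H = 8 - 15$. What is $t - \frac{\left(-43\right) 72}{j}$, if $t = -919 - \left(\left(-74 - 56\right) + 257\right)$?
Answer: $-1046 + \frac{3096 \sqrt{277}}{277} \approx -859.98$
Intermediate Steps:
$H = -7$
$j = \sqrt{277}$ ($j = \sqrt{244 + 33} = \sqrt{277} \approx 16.643$)
$t = -1046$ ($t = -919 - \left(-130 + 257\right) = -919 - 127 = -1046$)
$t - \frac{\left(-43\right) 72}{j} = -1046 - \frac{\left(-43\right) 72}{\sqrt{277}} = -1046 - - 3096 \frac{\sqrt{277}}{277} = -1046 - - \frac{3096 \sqrt{277}}{277} = -1046 + \frac{3096 \sqrt{277}}{277}$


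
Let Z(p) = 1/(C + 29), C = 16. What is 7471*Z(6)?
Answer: 7471/45 ≈ 166.02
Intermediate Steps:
Z(p) = 1/45 (Z(p) = 1/(16 + 29) = 1/45)
7471*Z(6) = 7471*(1/45) = 7471/45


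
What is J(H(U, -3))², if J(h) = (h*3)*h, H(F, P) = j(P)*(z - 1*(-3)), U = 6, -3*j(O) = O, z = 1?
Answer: 2304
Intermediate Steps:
j(O) = -O/3
H(F, P) = -4*P/3 (H(F, P) = (-P/3)*(1 - 1*(-3)) = (-P/3)*(1 + 3) = -P/3*4 = -4*P/3)
J(h) = 3*h² (J(h) = (3*h)*h = 3*h²)
J(H(U, -3))² = (3*(-4/3*(-3))²)² = (3*4²)² = (3*16)² = 48² = 2304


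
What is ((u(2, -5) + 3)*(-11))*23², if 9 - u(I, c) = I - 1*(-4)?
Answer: -34914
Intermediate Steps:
u(I, c) = 5 - I (u(I, c) = 9 - (I - 1*(-4)) = 9 - (I + 4) = 9 - (4 + I) = 9 + (-4 - I) = 5 - I)
((u(2, -5) + 3)*(-11))*23² = (((5 - 1*2) + 3)*(-11))*23² = (((5 - 2) + 3)*(-11))*529 = ((3 + 3)*(-11))*529 = (6*(-11))*529 = -66*529 = -34914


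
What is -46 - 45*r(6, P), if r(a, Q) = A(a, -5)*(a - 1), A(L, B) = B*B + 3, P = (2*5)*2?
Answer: -6346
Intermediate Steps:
P = 20 (P = 10*2 = 20)
A(L, B) = 3 + B² (A(L, B) = B² + 3 = 3 + B²)
r(a, Q) = -28 + 28*a (r(a, Q) = (3 + (-5)²)*(a - 1) = (3 + 25)*(-1 + a) = 28*(-1 + a) = -28 + 28*a)
-46 - 45*r(6, P) = -46 - 45*(-28 + 28*6) = -46 - 45*(-28 + 168) = -46 - 45*140 = -46 - 6300 = -6346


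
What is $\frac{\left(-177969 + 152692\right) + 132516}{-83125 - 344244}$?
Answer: $- \frac{107239}{427369} \approx -0.25093$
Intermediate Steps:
$\frac{\left(-177969 + 152692\right) + 132516}{-83125 - 344244} = \frac{-25277 + 132516}{-427369} = 107239 \left(- \frac{1}{427369}\right) = - \frac{107239}{427369}$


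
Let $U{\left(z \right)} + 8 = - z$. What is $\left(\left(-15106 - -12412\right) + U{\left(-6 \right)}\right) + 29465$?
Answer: $26769$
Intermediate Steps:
$U{\left(z \right)} = -8 - z$
$\left(\left(-15106 - -12412\right) + U{\left(-6 \right)}\right) + 29465 = \left(\left(-15106 - -12412\right) - 2\right) + 29465 = \left(\left(-15106 + 12412\right) + \left(-8 + 6\right)\right) + 29465 = \left(-2694 - 2\right) + 29465 = -2696 + 29465 = 26769$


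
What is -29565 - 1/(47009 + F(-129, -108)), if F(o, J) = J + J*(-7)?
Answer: -1408979206/47657 ≈ -29565.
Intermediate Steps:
F(o, J) = -6*J (F(o, J) = J - 7*J = -6*J)
-29565 - 1/(47009 + F(-129, -108)) = -29565 - 1/(47009 - 6*(-108)) = -29565 - 1/(47009 + 648) = -29565 - 1/47657 = -1408979206/47657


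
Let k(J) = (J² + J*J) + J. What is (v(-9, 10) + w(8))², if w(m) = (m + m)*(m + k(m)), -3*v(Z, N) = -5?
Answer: 47844889/9 ≈ 5.3161e+6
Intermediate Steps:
k(J) = J + 2*J² (k(J) = (J² + J²) + J = 2*J² + J = J + 2*J²)
v(Z, N) = 5/3 (v(Z, N) = -⅓*(-5) = 5/3)
w(m) = 2*m*(m + m*(1 + 2*m)) (w(m) = (m + m)*(m + m*(1 + 2*m)) = (2*m)*(m + m*(1 + 2*m)) = 2*m*(m + m*(1 + 2*m)))
(v(-9, 10) + w(8))² = (5/3 + 4*8²*(1 + 8))² = (5/3 + 4*64*9)² = (5/3 + 2304)² = (6917/3)² = 47844889/9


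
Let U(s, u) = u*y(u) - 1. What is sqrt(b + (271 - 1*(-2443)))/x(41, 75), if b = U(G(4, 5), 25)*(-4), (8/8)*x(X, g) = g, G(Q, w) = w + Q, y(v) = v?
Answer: sqrt(218)/75 ≈ 0.19686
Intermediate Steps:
G(Q, w) = Q + w
x(X, g) = g
U(s, u) = -1 + u**2 (U(s, u) = u*u - 1 = u**2 - 1 = -1 + u**2)
b = -2496 (b = (-1 + 25**2)*(-4) = (-1 + 625)*(-4) = 624*(-4) = -2496)
sqrt(b + (271 - 1*(-2443)))/x(41, 75) = sqrt(-2496 + (271 - 1*(-2443)))/75 = sqrt(-2496 + (271 + 2443))*(1/75) = sqrt(-2496 + 2714)*(1/75) = sqrt(218)*(1/75) = sqrt(218)/75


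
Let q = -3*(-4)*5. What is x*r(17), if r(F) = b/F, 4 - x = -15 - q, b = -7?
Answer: -553/17 ≈ -32.529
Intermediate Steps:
q = 60 (q = 12*5 = 60)
x = 79 (x = 4 - (-15 - 1*60) = 4 - (-15 - 60) = 4 - 1*(-75) = 4 + 75 = 79)
r(F) = -7/F
x*r(17) = 79*(-7/17) = -553/17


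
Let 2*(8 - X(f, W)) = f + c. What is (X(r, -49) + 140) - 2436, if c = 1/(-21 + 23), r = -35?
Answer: -9083/4 ≈ -2270.8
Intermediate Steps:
c = ½ (c = 1/2 = ½ ≈ 0.50000)
X(f, W) = 31/4 - f/2 (X(f, W) = 8 - (f + ½)/2 = 8 - (½ + f)/2 = 8 + (-¼ - f/2) = 31/4 - f/2)
(X(r, -49) + 140) - 2436 = ((31/4 - ½*(-35)) + 140) - 2436 = ((31/4 + 35/2) + 140) - 2436 = (101/4 + 140) - 2436 = 661/4 - 2436 = -9083/4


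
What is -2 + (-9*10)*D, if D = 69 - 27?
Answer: -3782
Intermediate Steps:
D = 42
-2 + (-9*10)*D = -2 - 9*10*42 = -2 - 90*42 = -2 - 3780 = -3782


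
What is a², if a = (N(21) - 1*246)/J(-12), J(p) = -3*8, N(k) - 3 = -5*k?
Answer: 841/4 ≈ 210.25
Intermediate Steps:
N(k) = 3 - 5*k
J(p) = -24
a = 29/2 (a = ((3 - 5*21) - 1*246)/(-24) = ((3 - 105) - 246)*(-1/24) = (-102 - 246)*(-1/24) = -348*(-1/24) = 29/2 ≈ 14.500)
a² = (29/2)² = 841/4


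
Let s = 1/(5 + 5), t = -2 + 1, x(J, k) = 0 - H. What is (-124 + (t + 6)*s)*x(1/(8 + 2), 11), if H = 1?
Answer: 247/2 ≈ 123.50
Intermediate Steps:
x(J, k) = -1 (x(J, k) = 0 - 1*1 = 0 - 1 = -1)
t = -1
s = 1/10 ≈ 0.10000
(-124 + (t + 6)*s)*x(1/(8 + 2), 11) = (-124 + (-1 + 6)*(1/10))*(-1) = (-124 + 5*(1/10))*(-1) = (-124 + 1/2)*(-1) = -247/2*(-1) = 247/2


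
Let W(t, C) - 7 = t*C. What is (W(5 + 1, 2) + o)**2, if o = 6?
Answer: 625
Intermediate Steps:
W(t, C) = 7 + C*t (W(t, C) = 7 + t*C = 7 + C*t)
(W(5 + 1, 2) + o)**2 = ((7 + 2*(5 + 1)) + 6)**2 = ((7 + 2*6) + 6)**2 = ((7 + 12) + 6)**2 = (19 + 6)**2 = 25**2 = 625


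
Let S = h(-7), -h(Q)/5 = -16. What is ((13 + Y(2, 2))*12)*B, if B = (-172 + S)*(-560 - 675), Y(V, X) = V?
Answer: 20451600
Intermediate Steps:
h(Q) = 80 (h(Q) = -5*(-16) = 80)
S = 80
B = 113620 (B = (-172 + 80)*(-560 - 675) = -92*(-1235) = 113620)
((13 + Y(2, 2))*12)*B = ((13 + 2)*12)*113620 = (15*12)*113620 = 180*113620 = 20451600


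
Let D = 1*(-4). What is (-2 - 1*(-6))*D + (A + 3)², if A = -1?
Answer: -12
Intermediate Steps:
D = -4
(-2 - 1*(-6))*D + (A + 3)² = (-2 - 1*(-6))*(-4) + (-1 + 3)² = (-2 + 6)*(-4) + 2² = 4*(-4) + 4 = -16 + 4 = -12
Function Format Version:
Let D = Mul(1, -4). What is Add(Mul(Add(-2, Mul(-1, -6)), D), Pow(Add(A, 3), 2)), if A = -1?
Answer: -12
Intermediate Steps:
D = -4
Add(Mul(Add(-2, Mul(-1, -6)), D), Pow(Add(A, 3), 2)) = Add(Mul(Add(-2, Mul(-1, -6)), -4), Pow(Add(-1, 3), 2)) = Add(Mul(Add(-2, 6), -4), Pow(2, 2)) = Add(Mul(4, -4), 4) = Add(-16, 4) = -12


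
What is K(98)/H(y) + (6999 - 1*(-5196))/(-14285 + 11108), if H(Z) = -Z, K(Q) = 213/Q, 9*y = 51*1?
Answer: -2482997/588098 ≈ -4.2221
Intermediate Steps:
y = 17/3 (y = (51*1)/9 = (1/9)*51 = 17/3 ≈ 5.6667)
K(98)/H(y) + (6999 - 1*(-5196))/(-14285 + 11108) = (213/98)/((-1*17/3)) + (6999 - 1*(-5196))/(-14285 + 11108) = (213*(1/98))/(-17/3) + (6999 + 5196)/(-3177) = (213/98)*(-3/17) + 12195*(-1/3177) = -639/1666 - 1355/353 = -2482997/588098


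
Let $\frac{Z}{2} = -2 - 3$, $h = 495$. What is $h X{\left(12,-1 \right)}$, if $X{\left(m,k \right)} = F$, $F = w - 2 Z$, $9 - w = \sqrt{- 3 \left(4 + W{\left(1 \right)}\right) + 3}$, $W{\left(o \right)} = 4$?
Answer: $14355 - 495 i \sqrt{21} \approx 14355.0 - 2268.4 i$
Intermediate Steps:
$Z = -10$ ($Z = 2 \left(-2 - 3\right) = 2 \left(-5\right) = -10$)
$w = 9 - i \sqrt{21}$ ($w = 9 - \sqrt{- 3 \left(4 + 4\right) + 3} = 9 - \sqrt{\left(-3\right) 8 + 3} = 9 - \sqrt{-24 + 3} = 9 - \sqrt{-21} = 9 - i \sqrt{21} \approx 9.0 - 4.5826 i$)
$F = 29 - i \sqrt{21}$ ($F = \left(9 - i \sqrt{21}\right) - -20 = \left(9 - i \sqrt{21}\right) + 20 = 29 - i \sqrt{21} \approx 29.0 - 4.5826 i$)
$X{\left(m,k \right)} = 29 - i \sqrt{21}$
$h X{\left(12,-1 \right)} = 495 \left(29 - i \sqrt{21}\right) = 14355 - 495 i \sqrt{21}$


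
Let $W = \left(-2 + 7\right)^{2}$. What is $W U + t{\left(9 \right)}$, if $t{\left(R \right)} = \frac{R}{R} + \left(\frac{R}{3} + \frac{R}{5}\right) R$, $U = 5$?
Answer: $\frac{846}{5} \approx 169.2$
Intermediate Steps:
$W = 25$ ($W = 5^{2} = 25$)
$t{\left(R \right)} = 1 + \frac{8 R^{2}}{15}$ ($t{\left(R \right)} = 1 + \left(R \frac{1}{3} + R \frac{1}{5}\right) R = 1 + \left(\frac{R}{3} + \frac{R}{5}\right) R = 1 + \frac{8 R}{15} R = 1 + \frac{8 R^{2}}{15}$)
$W U + t{\left(9 \right)} = 25 \cdot 5 + \left(1 + \frac{8 \cdot 9^{2}}{15}\right) = 125 + \left(1 + \frac{8}{15} \cdot 81\right) = 125 + \left(1 + \frac{216}{5}\right) = 125 + \frac{221}{5} = \frac{846}{5}$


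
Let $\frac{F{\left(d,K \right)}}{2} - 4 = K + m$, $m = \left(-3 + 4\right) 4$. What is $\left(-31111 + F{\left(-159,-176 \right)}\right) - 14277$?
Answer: $-45724$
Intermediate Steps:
$m = 4$ ($m = 1 \cdot 4 = 4$)
$F{\left(d,K \right)} = 16 + 2 K$ ($F{\left(d,K \right)} = 8 + 2 \left(K + 4\right) = 8 + 2 \left(4 + K\right) = 8 + \left(8 + 2 K\right) = 16 + 2 K$)
$\left(-31111 + F{\left(-159,-176 \right)}\right) - 14277 = \left(-31111 + \left(16 + 2 \left(-176\right)\right)\right) - 14277 = \left(-31111 + \left(16 - 352\right)\right) - 14277 = \left(-31111 - 336\right) - 14277 = -31447 - 14277 = -45724$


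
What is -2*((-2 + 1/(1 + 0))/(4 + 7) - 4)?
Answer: 90/11 ≈ 8.1818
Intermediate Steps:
-2*((-2 + 1/(1 + 0))/(4 + 7) - 4) = -2*((-2 + 1/1)/11 - 4) = -2*((-2 + 1)*(1/11) - 4) = -2*(-1*1/11 - 4) = -2*(-1/11 - 4) = -2*(-45/11) = 90/11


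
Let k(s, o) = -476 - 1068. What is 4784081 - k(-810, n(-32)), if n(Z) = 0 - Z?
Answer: 4785625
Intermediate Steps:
n(Z) = -Z
k(s, o) = -1544
4784081 - k(-810, n(-32)) = 4784081 - 1*(-1544) = 4784081 + 1544 = 4785625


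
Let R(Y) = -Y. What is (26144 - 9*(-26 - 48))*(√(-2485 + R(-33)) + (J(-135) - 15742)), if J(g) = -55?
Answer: -423517570 + 53620*I*√613 ≈ -4.2352e+8 + 1.3276e+6*I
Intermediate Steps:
(26144 - 9*(-26 - 48))*(√(-2485 + R(-33)) + (J(-135) - 15742)) = (26144 - 9*(-26 - 48))*(√(-2485 - 1*(-33)) + (-55 - 15742)) = (26144 - 9*(-74))*(√(-2485 + 33) - 15797) = (26144 + 666)*(√(-2452) - 15797) = 26810*(2*I*√613 - 15797) = 26810*(-15797 + 2*I*√613) = -423517570 + 53620*I*√613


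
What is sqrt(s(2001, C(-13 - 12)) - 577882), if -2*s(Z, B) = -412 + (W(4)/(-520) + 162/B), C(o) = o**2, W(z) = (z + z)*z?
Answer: I*sqrt(61017037939)/325 ≈ 760.05*I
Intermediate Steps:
W(z) = 2*z**2 (W(z) = (2*z)*z = 2*z**2)
s(Z, B) = 13392/65 - 81/B (s(Z, B) = -(-412 + ((2*4**2)/(-520) + 162/B))/2 = -(-412 + ((2*16)*(-1/520) + 162/B))/2 = -(-412 + (32*(-1/520) + 162/B))/2 = -(-412 + (-4/65 + 162/B))/2 = -(-26784/65 + 162/B)/2 = 13392/65 - 81/B)
sqrt(s(2001, C(-13 - 12)) - 577882) = sqrt((13392/65 - 81/(-13 - 12)**2) - 577882) = sqrt((13392/65 - 81/((-25)**2)) - 577882) = sqrt((13392/65 - 81/625) - 577882) = sqrt(1672947/8125 - 577882) = sqrt(-4693618303/8125) = I*sqrt(61017037939)/325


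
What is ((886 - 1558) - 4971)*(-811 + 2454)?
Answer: -9271449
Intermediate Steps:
((886 - 1558) - 4971)*(-811 + 2454) = (-672 - 4971)*1643 = -5643*1643 = -9271449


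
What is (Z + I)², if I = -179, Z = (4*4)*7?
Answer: 4489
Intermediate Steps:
Z = 112 (Z = 16*7 = 112)
(Z + I)² = (112 - 179)² = (-67)² = 4489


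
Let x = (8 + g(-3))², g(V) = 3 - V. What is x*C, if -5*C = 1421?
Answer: -278516/5 ≈ -55703.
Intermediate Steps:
C = -1421/5 (C = -⅕*1421 = -1421/5 ≈ -284.20)
x = 196 (x = (8 + (3 - 1*(-3)))² = (8 + (3 + 3))² = (8 + 6)² = 14² = 196)
x*C = 196*(-1421/5) = -278516/5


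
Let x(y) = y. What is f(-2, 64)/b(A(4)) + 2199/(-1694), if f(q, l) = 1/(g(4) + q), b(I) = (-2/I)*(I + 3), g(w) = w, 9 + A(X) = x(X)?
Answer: -13031/6776 ≈ -1.9231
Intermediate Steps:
A(X) = -9 + X
b(I) = -2*(3 + I)/I (b(I) = (-2/I)*(3 + I) = -2*(3 + I)/I)
f(q, l) = 1/(4 + q)
f(-2, 64)/b(A(4)) + 2199/(-1694) = 1/((4 - 2)*(-2 - 6/(-9 + 4))) + 2199/(-1694) = 1/(2*(-2 - 6/(-5))) + 2199*(-1/1694) = 1/(2*(-2 - 6*(-⅕))) - 2199/1694 = 1/(2*(-2 + 6/5)) - 2199/1694 = 1/(2*(-⅘)) - 2199/1694 = (½)*(-5/4) - 2199/1694 = -5/8 - 2199/1694 = -13031/6776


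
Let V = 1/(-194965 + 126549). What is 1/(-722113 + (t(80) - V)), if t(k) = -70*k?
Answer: -68416/49787212607 ≈ -1.3742e-6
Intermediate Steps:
V = -1/68416 (V = 1/(-68416) = -1/68416 ≈ -1.4616e-5)
1/(-722113 + (t(80) - V)) = 1/(-722113 + (-70*80 - 1*(-1/68416))) = 1/(-722113 + (-5600 + 1/68416)) = 1/(-722113 - 383129599/68416) = 1/(-49787212607/68416) = -68416/49787212607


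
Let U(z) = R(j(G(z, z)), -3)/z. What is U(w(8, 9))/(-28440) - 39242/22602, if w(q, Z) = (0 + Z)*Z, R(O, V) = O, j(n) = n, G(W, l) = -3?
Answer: -5022187393/2892603960 ≈ -1.7362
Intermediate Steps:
w(q, Z) = Z² (w(q, Z) = Z*Z = Z²)
U(z) = -3/z
U(w(8, 9))/(-28440) - 39242/22602 = -3/(9²)/(-28440) - 39242/22602 = -3/81*(-1/28440) - 39242*1/22602 = -3*1/81*(-1/28440) - 19621/11301 = -1/27*(-1/28440) - 19621/11301 = 1/767880 - 19621/11301 = -5022187393/2892603960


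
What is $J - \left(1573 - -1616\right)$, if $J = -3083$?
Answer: $-6272$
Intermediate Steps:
$J - \left(1573 - -1616\right) = -3083 - \left(1573 - -1616\right) = -3083 - \left(1573 + 1616\right) = -3083 - 3189 = -6272$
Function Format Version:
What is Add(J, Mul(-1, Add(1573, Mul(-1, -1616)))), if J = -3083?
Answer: -6272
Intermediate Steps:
Add(J, Mul(-1, Add(1573, Mul(-1, -1616)))) = Add(-3083, Mul(-1, Add(1573, Mul(-1, -1616)))) = Add(-3083, Mul(-1, Add(1573, 1616))) = Add(-3083, Mul(-1, 3189)) = Add(-3083, -3189) = -6272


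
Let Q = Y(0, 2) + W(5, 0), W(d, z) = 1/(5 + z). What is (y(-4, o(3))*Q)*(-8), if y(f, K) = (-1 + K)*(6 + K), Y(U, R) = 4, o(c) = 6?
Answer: -2016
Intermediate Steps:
Q = 21/5 (Q = 4 + 1/(5 + 0) = 4 + 1/5 = 4 + ⅕ = 21/5 ≈ 4.2000)
(y(-4, o(3))*Q)*(-8) = ((-6 + 6² + 5*6)*(21/5))*(-8) = ((-6 + 36 + 30)*(21/5))*(-8) = (60*(21/5))*(-8) = 252*(-8) = -2016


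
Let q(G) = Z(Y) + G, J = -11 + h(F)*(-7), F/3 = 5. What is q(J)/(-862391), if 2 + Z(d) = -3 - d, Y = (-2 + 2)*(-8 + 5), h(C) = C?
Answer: 121/862391 ≈ 0.00014031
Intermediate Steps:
F = 15 (F = 3*5 = 15)
Y = 0 (Y = 0*(-3) = 0)
Z(d) = -5 - d (Z(d) = -2 + (-3 - d) = -5 - d)
J = -116 (J = -11 + 15*(-7) = -11 - 105 = -116)
q(G) = -5 + G (q(G) = (-5 - 1*0) + G = (-5 + 0) + G = -5 + G)
q(J)/(-862391) = (-5 - 116)/(-862391) = -121*(-1/862391) = 121/862391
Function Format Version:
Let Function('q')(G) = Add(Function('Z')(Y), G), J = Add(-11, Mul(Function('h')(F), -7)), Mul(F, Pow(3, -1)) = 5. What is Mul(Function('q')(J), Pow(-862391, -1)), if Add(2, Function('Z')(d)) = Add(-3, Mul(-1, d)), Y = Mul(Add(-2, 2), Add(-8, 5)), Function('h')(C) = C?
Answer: Rational(121, 862391) ≈ 0.00014031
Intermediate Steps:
F = 15 (F = Mul(3, 5) = 15)
Y = 0 (Y = Mul(0, -3) = 0)
Function('Z')(d) = Add(-5, Mul(-1, d)) (Function('Z')(d) = Add(-2, Add(-3, Mul(-1, d))) = Add(-5, Mul(-1, d)))
J = -116 (J = Add(-11, Mul(15, -7)) = Add(-11, -105) = -116)
Function('q')(G) = Add(-5, G) (Function('q')(G) = Add(Add(-5, Mul(-1, 0)), G) = Add(Add(-5, 0), G) = Add(-5, G))
Mul(Function('q')(J), Pow(-862391, -1)) = Mul(Add(-5, -116), Pow(-862391, -1)) = Mul(-121, Rational(-1, 862391)) = Rational(121, 862391)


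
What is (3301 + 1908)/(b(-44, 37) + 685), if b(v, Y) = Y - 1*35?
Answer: 5209/687 ≈ 7.5822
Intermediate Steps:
b(v, Y) = -35 + Y (b(v, Y) = Y - 35 = -35 + Y)
(3301 + 1908)/(b(-44, 37) + 685) = (3301 + 1908)/((-35 + 37) + 685) = 5209/(2 + 685) = 5209/687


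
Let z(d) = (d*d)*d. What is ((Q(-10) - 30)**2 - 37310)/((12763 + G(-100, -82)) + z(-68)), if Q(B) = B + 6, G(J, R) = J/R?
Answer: 1482314/12368379 ≈ 0.11985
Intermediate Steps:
z(d) = d**3 (z(d) = d**2*d = d**3)
Q(B) = 6 + B
((Q(-10) - 30)**2 - 37310)/((12763 + G(-100, -82)) + z(-68)) = (((6 - 10) - 30)**2 - 37310)/((12763 - 100/(-82)) + (-68)**3) = ((-4 - 30)**2 - 37310)/((12763 - 100*(-1/82)) - 314432) = ((-34)**2 - 37310)/((12763 + 50/41) - 314432) = (1156 - 37310)/(523333/41 - 314432) = -36154/(-12368379/41) = -36154*(-41/12368379) = 1482314/12368379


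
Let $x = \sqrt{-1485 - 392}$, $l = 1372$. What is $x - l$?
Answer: $-1372 + i \sqrt{1877} \approx -1372.0 + 43.324 i$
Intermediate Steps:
$x = i \sqrt{1877}$ ($x = \sqrt{-1877} = i \sqrt{1877} \approx 43.324 i$)
$x - l = i \sqrt{1877} - 1372 = -1372 + i \sqrt{1877}$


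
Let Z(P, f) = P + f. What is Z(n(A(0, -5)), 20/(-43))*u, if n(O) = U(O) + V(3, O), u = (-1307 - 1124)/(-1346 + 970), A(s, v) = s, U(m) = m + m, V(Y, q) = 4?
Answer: 46189/2021 ≈ 22.855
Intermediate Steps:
U(m) = 2*m
u = 2431/376 (u = -2431/(-376) = -2431*(-1/376) = 2431/376 ≈ 6.4654)
n(O) = 4 + 2*O (n(O) = 2*O + 4 = 4 + 2*O)
Z(n(A(0, -5)), 20/(-43))*u = ((4 + 2*0) + 20/(-43))*(2431/376) = ((4 + 0) + 20*(-1/43))*(2431/376) = (4 - 20/43)*(2431/376) = (152/43)*(2431/376) = 46189/2021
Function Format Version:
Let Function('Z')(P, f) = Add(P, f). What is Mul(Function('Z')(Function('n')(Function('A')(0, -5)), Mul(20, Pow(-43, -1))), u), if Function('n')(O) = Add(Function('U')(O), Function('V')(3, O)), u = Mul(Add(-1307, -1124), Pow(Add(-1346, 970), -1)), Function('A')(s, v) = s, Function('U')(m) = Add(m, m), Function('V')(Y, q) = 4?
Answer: Rational(46189, 2021) ≈ 22.855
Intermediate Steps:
Function('U')(m) = Mul(2, m)
u = Rational(2431, 376) (u = Mul(-2431, Pow(-376, -1)) = Mul(-2431, Rational(-1, 376)) = Rational(2431, 376) ≈ 6.4654)
Function('n')(O) = Add(4, Mul(2, O)) (Function('n')(O) = Add(Mul(2, O), 4) = Add(4, Mul(2, O)))
Mul(Function('Z')(Function('n')(Function('A')(0, -5)), Mul(20, Pow(-43, -1))), u) = Mul(Add(Add(4, Mul(2, 0)), Mul(20, Pow(-43, -1))), Rational(2431, 376)) = Mul(Add(Add(4, 0), Mul(20, Rational(-1, 43))), Rational(2431, 376)) = Mul(Add(4, Rational(-20, 43)), Rational(2431, 376)) = Mul(Rational(152, 43), Rational(2431, 376)) = Rational(46189, 2021)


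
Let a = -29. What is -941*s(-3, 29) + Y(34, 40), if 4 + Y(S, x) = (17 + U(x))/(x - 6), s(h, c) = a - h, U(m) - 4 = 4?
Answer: 831733/34 ≈ 24463.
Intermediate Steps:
U(m) = 8 (U(m) = 4 + 4 = 8)
s(h, c) = -29 - h
Y(S, x) = -4 + 25/(-6 + x) (Y(S, x) = -4 + (17 + 8)/(x - 6) = -4 + 25/(-6 + x))
-941*s(-3, 29) + Y(34, 40) = -941*(-29 - 1*(-3)) + (49 - 4*40)/(-6 + 40) = -941*(-29 + 3) + (49 - 160)/34 = -941*(-26) + (1/34)*(-111) = 24466 - 111/34 = 831733/34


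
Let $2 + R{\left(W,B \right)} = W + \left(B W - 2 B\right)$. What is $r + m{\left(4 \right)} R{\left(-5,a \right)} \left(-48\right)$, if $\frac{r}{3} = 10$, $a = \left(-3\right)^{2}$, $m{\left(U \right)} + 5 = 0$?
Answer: $-16770$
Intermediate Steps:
$m{\left(U \right)} = -5$ ($m{\left(U \right)} = -5 + 0 = -5$)
$a = 9$
$R{\left(W,B \right)} = -2 + W - 2 B + B W$ ($R{\left(W,B \right)} = -2 + \left(W + \left(B W - 2 B\right)\right) = -2 + \left(W + \left(- 2 B + B W\right)\right) = -2 + \left(W - 2 B + B W\right) = -2 + W - 2 B + B W$)
$r = 30$ ($r = 3 \cdot 10 = 30$)
$r + m{\left(4 \right)} R{\left(-5,a \right)} \left(-48\right) = 30 + - 5 \left(-2 - 5 - 18 + 9 \left(-5\right)\right) \left(-48\right) = 30 + - 5 \left(-2 - 5 - 18 - 45\right) \left(-48\right) = 30 + \left(-5\right) \left(-70\right) \left(-48\right) = 30 + 350 \left(-48\right) = 30 - 16800 = -16770$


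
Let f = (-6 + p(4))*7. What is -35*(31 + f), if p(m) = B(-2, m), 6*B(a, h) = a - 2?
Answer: 1645/3 ≈ 548.33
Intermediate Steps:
B(a, h) = -⅓ + a/6 (B(a, h) = (a - 2)/6 = (-2 + a)/6 = -⅓ + a/6)
p(m) = -⅔ (p(m) = -⅓ + (⅙)*(-2) = -⅓ - ⅓ = -⅔)
f = -140/3 (f = (-6 - ⅔)*7 = -20/3*7 = -140/3 ≈ -46.667)
-35*(31 + f) = -35*(31 - 140/3) = -35*(-47/3) = 1645/3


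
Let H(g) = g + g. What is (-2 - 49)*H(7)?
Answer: -714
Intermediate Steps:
H(g) = 2*g
(-2 - 49)*H(7) = (-2 - 49)*(2*7) = -51*14 = -714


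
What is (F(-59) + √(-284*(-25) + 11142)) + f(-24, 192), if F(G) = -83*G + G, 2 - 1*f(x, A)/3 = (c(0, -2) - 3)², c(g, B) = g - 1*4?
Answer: 4697 + √18242 ≈ 4832.1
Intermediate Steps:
c(g, B) = -4 + g (c(g, B) = g - 4 = -4 + g)
f(x, A) = -141 (f(x, A) = 6 - 3*((-4 + 0) - 3)² = 6 - 3*(-4 - 3)² = 6 - 3*(-7)² = 6 - 3*49 = 6 - 147 = -141)
F(G) = -82*G
(F(-59) + √(-284*(-25) + 11142)) + f(-24, 192) = (-82*(-59) + √(-284*(-25) + 11142)) - 141 = (4838 + √(7100 + 11142)) - 141 = (4838 + √18242) - 141 = 4697 + √18242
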